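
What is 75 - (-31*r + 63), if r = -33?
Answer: -1011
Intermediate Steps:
75 - (-31*r + 63) = 75 - (-31*(-33) + 63) = 75 - (1023 + 63) = 75 - 1*1086 = 75 - 1086 = -1011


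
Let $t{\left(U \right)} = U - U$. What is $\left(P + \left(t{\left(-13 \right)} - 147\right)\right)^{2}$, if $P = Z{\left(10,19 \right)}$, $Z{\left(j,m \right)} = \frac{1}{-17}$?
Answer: $\frac{6250000}{289} \approx 21626.0$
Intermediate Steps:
$Z{\left(j,m \right)} = - \frac{1}{17}$
$t{\left(U \right)} = 0$
$P = - \frac{1}{17} \approx -0.058824$
$\left(P + \left(t{\left(-13 \right)} - 147\right)\right)^{2} = \left(- \frac{1}{17} + \left(0 - 147\right)\right)^{2} = \left(- \frac{1}{17} - 147\right)^{2} = \left(- \frac{2500}{17}\right)^{2} = \frac{6250000}{289}$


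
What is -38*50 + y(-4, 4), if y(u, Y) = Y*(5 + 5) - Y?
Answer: -1864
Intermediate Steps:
y(u, Y) = 9*Y (y(u, Y) = Y*10 - Y = 10*Y - Y = 9*Y)
-38*50 + y(-4, 4) = -38*50 + 9*4 = -1900 + 36 = -1864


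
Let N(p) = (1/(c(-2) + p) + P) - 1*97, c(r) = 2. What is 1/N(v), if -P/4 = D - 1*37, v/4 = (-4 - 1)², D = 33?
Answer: -102/8261 ≈ -0.012347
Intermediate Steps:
v = 100 (v = 4*(-4 - 1)² = 4*(-5)² = 4*25 = 100)
P = 16 (P = -4*(33 - 1*37) = -4*(33 - 37) = -4*(-4) = 16)
N(p) = -81 + 1/(2 + p) (N(p) = (1/(2 + p) + 16) - 1*97 = (16 + 1/(2 + p)) - 97 = -81 + 1/(2 + p))
1/N(v) = 1/((-161 - 81*100)/(2 + 100)) = 1/((-161 - 8100)/102) = 1/((1/102)*(-8261)) = 1/(-8261/102) = -102/8261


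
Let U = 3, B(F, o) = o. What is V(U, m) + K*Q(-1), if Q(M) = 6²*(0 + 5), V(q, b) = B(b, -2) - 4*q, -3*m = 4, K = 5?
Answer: 886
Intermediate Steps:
m = -4/3 (m = -⅓*4 = -4/3 ≈ -1.3333)
V(q, b) = -2 - 4*q
Q(M) = 180 (Q(M) = 36*5 = 180)
V(U, m) + K*Q(-1) = (-2 - 4*3) + 5*180 = (-2 - 12) + 900 = -14 + 900 = 886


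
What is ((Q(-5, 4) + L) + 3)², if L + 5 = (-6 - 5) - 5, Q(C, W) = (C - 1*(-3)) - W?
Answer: 576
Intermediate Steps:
Q(C, W) = 3 + C - W (Q(C, W) = (C + 3) - W = (3 + C) - W = 3 + C - W)
L = -21 (L = -5 + ((-6 - 5) - 5) = -5 + (-11 - 5) = -5 - 16 = -21)
((Q(-5, 4) + L) + 3)² = (((3 - 5 - 1*4) - 21) + 3)² = (((3 - 5 - 4) - 21) + 3)² = ((-6 - 21) + 3)² = (-27 + 3)² = (-24)² = 576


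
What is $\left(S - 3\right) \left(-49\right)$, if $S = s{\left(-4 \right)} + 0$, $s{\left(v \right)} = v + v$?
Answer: $539$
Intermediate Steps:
$s{\left(v \right)} = 2 v$
$S = -8$ ($S = 2 \left(-4\right) + 0 = -8 + 0 = -8$)
$\left(S - 3\right) \left(-49\right) = \left(-8 - 3\right) \left(-49\right) = \left(-11\right) \left(-49\right) = 539$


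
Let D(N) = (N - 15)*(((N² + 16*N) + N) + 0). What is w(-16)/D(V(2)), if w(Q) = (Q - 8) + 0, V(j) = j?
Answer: 12/247 ≈ 0.048583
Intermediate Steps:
D(N) = (-15 + N)*(N² + 17*N) (D(N) = (-15 + N)*((N² + 17*N) + 0) = (-15 + N)*(N² + 17*N))
w(Q) = -8 + Q (w(Q) = (-8 + Q) + 0 = -8 + Q)
w(-16)/D(V(2)) = (-8 - 16)/((2*(-255 + 2² + 2*2))) = -24*1/(2*(-255 + 4 + 4)) = -24/(2*(-247)) = -24/(-494) = -24*(-1/494) = 12/247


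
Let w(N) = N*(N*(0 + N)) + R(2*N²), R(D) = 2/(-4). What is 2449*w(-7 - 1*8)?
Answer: -16533199/2 ≈ -8.2666e+6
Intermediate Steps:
R(D) = -½ (R(D) = 2*(-¼) = -½)
w(N) = -½ + N³ (w(N) = N*(N*(0 + N)) - ½ = N*(N*N) - ½ = N*N² - ½ = N³ - ½ = -½ + N³)
2449*w(-7 - 1*8) = 2449*(-½ + (-7 - 1*8)³) = 2449*(-½ + (-7 - 8)³) = 2449*(-½ + (-15)³) = 2449*(-½ - 3375) = 2449*(-6751/2) = -16533199/2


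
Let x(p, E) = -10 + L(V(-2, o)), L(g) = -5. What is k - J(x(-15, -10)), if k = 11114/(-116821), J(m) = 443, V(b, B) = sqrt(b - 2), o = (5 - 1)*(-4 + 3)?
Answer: -51762817/116821 ≈ -443.10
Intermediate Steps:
o = -4 (o = 4*(-1) = -4)
V(b, B) = sqrt(-2 + b)
x(p, E) = -15 (x(p, E) = -10 - 5 = -15)
k = -11114/116821 (k = 11114*(-1/116821) = -11114/116821 ≈ -0.095137)
k - J(x(-15, -10)) = -11114/116821 - 1*443 = -11114/116821 - 443 = -51762817/116821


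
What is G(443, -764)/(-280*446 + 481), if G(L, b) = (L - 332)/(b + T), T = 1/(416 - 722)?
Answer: 33966/29082620215 ≈ 1.1679e-6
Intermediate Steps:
T = -1/306 (T = 1/(-306) = -1/306 ≈ -0.0032680)
G(L, b) = (-332 + L)/(-1/306 + b) (G(L, b) = (L - 332)/(b - 1/306) = (-332 + L)/(-1/306 + b))
G(443, -764)/(-280*446 + 481) = (306*(-332 + 443)/(-1 + 306*(-764)))/(-280*446 + 481) = (306*111/(-1 - 233784))/(-124880 + 481) = (306*111/(-233785))/(-124399) = (306*(-1/233785)*111)*(-1/124399) = -33966/233785*(-1/124399) = 33966/29082620215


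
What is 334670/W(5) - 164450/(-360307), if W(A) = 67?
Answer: 120594961840/24140569 ≈ 4995.5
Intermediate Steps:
334670/W(5) - 164450/(-360307) = 334670/67 - 164450/(-360307) = 334670*(1/67) - 164450*(-1/360307) = 334670/67 + 164450/360307 = 120594961840/24140569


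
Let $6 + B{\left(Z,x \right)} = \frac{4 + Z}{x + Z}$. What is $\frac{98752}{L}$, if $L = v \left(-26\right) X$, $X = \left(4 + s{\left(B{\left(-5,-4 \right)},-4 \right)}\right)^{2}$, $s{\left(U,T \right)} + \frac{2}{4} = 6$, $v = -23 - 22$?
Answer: $\frac{197504}{211185} \approx 0.93522$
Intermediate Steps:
$v = -45$ ($v = -23 - 22 = -45$)
$B{\left(Z,x \right)} = -6 + \frac{4 + Z}{Z + x}$ ($B{\left(Z,x \right)} = -6 + \frac{4 + Z}{x + Z} = -6 + \frac{4 + Z}{Z + x}$)
$s{\left(U,T \right)} = \frac{11}{2}$ ($s{\left(U,T \right)} = - \frac{1}{2} + 6 = \frac{11}{2}$)
$X = \frac{361}{4}$ ($X = \left(4 + \frac{11}{2}\right)^{2} = \left(\frac{19}{2}\right)^{2} = \frac{361}{4} \approx 90.25$)
$L = \frac{211185}{2}$ ($L = \left(-45\right) \left(-26\right) \frac{361}{4} = 1170 \cdot \frac{361}{4} = \frac{211185}{2} \approx 1.0559 \cdot 10^{5}$)
$\frac{98752}{L} = \frac{98752}{\frac{211185}{2}} = 98752 \cdot \frac{2}{211185} = \frac{197504}{211185}$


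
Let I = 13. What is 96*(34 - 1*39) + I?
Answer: -467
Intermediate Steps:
96*(34 - 1*39) + I = 96*(34 - 1*39) + 13 = 96*(34 - 39) + 13 = 96*(-5) + 13 = -480 + 13 = -467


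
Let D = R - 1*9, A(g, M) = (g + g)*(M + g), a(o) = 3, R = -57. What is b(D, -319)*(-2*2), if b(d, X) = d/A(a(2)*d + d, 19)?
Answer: 1/490 ≈ 0.0020408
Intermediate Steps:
A(g, M) = 2*g*(M + g) (A(g, M) = (2*g)*(M + g) = 2*g*(M + g))
D = -66 (D = -57 - 1*9 = -57 - 9 = -66)
b(d, X) = 1/(8*(19 + 4*d)) (b(d, X) = d/((2*(3*d + d)*(19 + (3*d + d)))) = d/((2*(4*d)*(19 + 4*d))) = d/((8*d*(19 + 4*d))) = d*(1/(8*d*(19 + 4*d))) = 1/(8*(19 + 4*d)))
b(D, -319)*(-2*2) = (1/(8*(19 + 4*(-66))))*(-2*2) = (1/(8*(19 - 264)))*(-4) = ((⅛)/(-245))*(-4) = ((⅛)*(-1/245))*(-4) = -1/1960*(-4) = 1/490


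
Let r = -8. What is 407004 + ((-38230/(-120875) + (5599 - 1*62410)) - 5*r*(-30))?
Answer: 8436913421/24175 ≈ 3.4899e+5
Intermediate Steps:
407004 + ((-38230/(-120875) + (5599 - 1*62410)) - 5*r*(-30)) = 407004 + ((-38230/(-120875) + (5599 - 1*62410)) - 5*(-8)*(-30)) = 407004 + ((-38230*(-1/120875) + (5599 - 62410)) + 40*(-30)) = 407004 + ((7646/24175 - 56811) - 1200) = 407004 + (-1373398279/24175 - 1200) = 407004 - 1402408279/24175 = 8436913421/24175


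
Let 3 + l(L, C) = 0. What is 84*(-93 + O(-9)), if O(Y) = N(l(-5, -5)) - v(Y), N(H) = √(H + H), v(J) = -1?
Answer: -7728 + 84*I*√6 ≈ -7728.0 + 205.76*I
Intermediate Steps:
l(L, C) = -3 (l(L, C) = -3 + 0 = -3)
N(H) = √2*√H (N(H) = √(2*H) = √2*√H)
O(Y) = 1 + I*√6 (O(Y) = √2*√(-3) - 1*(-1) = √2*(I*√3) + 1 = I*√6 + 1 = 1 + I*√6)
84*(-93 + O(-9)) = 84*(-93 + (1 + I*√6)) = 84*(-92 + I*√6) = -7728 + 84*I*√6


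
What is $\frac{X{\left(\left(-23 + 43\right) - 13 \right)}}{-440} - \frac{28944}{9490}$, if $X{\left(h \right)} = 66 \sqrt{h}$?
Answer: $- \frac{14472}{4745} - \frac{3 \sqrt{7}}{20} \approx -3.4468$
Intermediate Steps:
$\frac{X{\left(\left(-23 + 43\right) - 13 \right)}}{-440} - \frac{28944}{9490} = \frac{66 \sqrt{\left(-23 + 43\right) - 13}}{-440} - \frac{28944}{9490} = 66 \sqrt{20 - 13} \left(- \frac{1}{440}\right) - \frac{14472}{4745} = 66 \sqrt{7} \left(- \frac{1}{440}\right) - \frac{14472}{4745} = - \frac{3 \sqrt{7}}{20} - \frac{14472}{4745} = - \frac{14472}{4745} - \frac{3 \sqrt{7}}{20}$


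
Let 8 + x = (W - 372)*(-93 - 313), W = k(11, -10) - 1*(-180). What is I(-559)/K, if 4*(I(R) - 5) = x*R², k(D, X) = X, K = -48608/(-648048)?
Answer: 129734612225979/1519 ≈ 8.5408e+10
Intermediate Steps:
K = 3038/40503 (K = -48608*(-1/648048) = 3038/40503 ≈ 0.075007)
W = 170 (W = -10 - 1*(-180) = -10 + 180 = 170)
x = 82004 (x = -8 + (170 - 372)*(-93 - 313) = -8 - 202*(-406) = -8 + 82012 = 82004)
I(R) = 5 + 20501*R² (I(R) = 5 + (82004*R²)/4 = 5 + 20501*R²)
I(-559)/K = (5 + 20501*(-559)²)/(3038/40503) = (5 + 20501*312481)*(40503/3038) = (5 + 6406172981)*(40503/3038) = 6406172986*(40503/3038) = 129734612225979/1519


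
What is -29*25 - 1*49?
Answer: -774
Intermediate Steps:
-29*25 - 1*49 = -725 - 49 = -774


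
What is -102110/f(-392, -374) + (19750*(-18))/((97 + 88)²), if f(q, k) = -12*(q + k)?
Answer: -135249415/6291924 ≈ -21.496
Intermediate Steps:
f(q, k) = -12*k - 12*q (f(q, k) = -12*(k + q) = -12*k - 12*q)
-102110/f(-392, -374) + (19750*(-18))/((97 + 88)²) = -102110/(-12*(-374) - 12*(-392)) + (19750*(-18))/((97 + 88)²) = -102110/(4488 + 4704) - 355500/(185²) = -102110/9192 - 355500/34225 = -102110*1/9192 - 355500*1/34225 = -51055/4596 - 14220/1369 = -135249415/6291924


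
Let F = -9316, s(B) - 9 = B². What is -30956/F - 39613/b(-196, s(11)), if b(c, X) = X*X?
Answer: 38530423/39360100 ≈ 0.97892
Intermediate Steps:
s(B) = 9 + B²
b(c, X) = X²
-30956/F - 39613/b(-196, s(11)) = -30956/(-9316) - 39613/(9 + 11²)² = -30956*(-1/9316) - 39613/(9 + 121)² = 7739/2329 - 39613/(130²) = 7739/2329 - 39613/16900 = 38530423/39360100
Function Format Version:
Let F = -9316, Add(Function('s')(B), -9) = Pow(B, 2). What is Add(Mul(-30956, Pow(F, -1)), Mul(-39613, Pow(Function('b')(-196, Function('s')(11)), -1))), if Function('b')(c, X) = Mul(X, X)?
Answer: Rational(38530423, 39360100) ≈ 0.97892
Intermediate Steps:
Function('s')(B) = Add(9, Pow(B, 2))
Function('b')(c, X) = Pow(X, 2)
Add(Mul(-30956, Pow(F, -1)), Mul(-39613, Pow(Function('b')(-196, Function('s')(11)), -1))) = Add(Mul(-30956, Pow(-9316, -1)), Mul(-39613, Pow(Pow(Add(9, Pow(11, 2)), 2), -1))) = Add(Mul(-30956, Rational(-1, 9316)), Mul(-39613, Pow(Pow(Add(9, 121), 2), -1))) = Add(Rational(7739, 2329), Mul(-39613, Pow(Pow(130, 2), -1))) = Add(Rational(7739, 2329), Mul(-39613, Pow(16900, -1))) = Add(Rational(7739, 2329), Mul(-39613, Rational(1, 16900))) = Add(Rational(7739, 2329), Rational(-39613, 16900)) = Rational(38530423, 39360100)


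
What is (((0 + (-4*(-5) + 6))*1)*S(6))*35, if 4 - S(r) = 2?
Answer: 1820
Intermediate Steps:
S(r) = 2 (S(r) = 4 - 1*2 = 4 - 2 = 2)
(((0 + (-4*(-5) + 6))*1)*S(6))*35 = (((0 + (-4*(-5) + 6))*1)*2)*35 = (((0 + (20 + 6))*1)*2)*35 = (((0 + 26)*1)*2)*35 = ((26*1)*2)*35 = (26*2)*35 = 52*35 = 1820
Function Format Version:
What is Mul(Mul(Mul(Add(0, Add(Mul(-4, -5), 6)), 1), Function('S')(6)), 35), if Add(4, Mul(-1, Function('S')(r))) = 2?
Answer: 1820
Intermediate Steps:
Function('S')(r) = 2 (Function('S')(r) = Add(4, Mul(-1, 2)) = Add(4, -2) = 2)
Mul(Mul(Mul(Add(0, Add(Mul(-4, -5), 6)), 1), Function('S')(6)), 35) = Mul(Mul(Mul(Add(0, Add(Mul(-4, -5), 6)), 1), 2), 35) = Mul(Mul(Mul(Add(0, Add(20, 6)), 1), 2), 35) = Mul(Mul(Mul(Add(0, 26), 1), 2), 35) = Mul(Mul(Mul(26, 1), 2), 35) = Mul(Mul(26, 2), 35) = Mul(52, 35) = 1820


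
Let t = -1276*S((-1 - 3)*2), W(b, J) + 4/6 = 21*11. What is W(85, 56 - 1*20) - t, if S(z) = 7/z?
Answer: -5317/6 ≈ -886.17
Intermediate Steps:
W(b, J) = 691/3 (W(b, J) = -⅔ + 21*11 = -⅔ + 231 = 691/3)
t = 2233/2 (t = -8932/((-1 - 3)*2) = -8932/((-4*2)) = -8932/(-8) = -8932*(-1)/8 = -1276*(-7/8) = 2233/2 ≈ 1116.5)
W(85, 56 - 1*20) - t = 691/3 - 1*2233/2 = 691/3 - 2233/2 = -5317/6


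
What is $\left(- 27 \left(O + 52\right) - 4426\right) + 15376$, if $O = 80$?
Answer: $7386$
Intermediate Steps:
$\left(- 27 \left(O + 52\right) - 4426\right) + 15376 = \left(- 27 \left(80 + 52\right) - 4426\right) + 15376 = \left(\left(-27\right) 132 - 4426\right) + 15376 = \left(-3564 - 4426\right) + 15376 = -7990 + 15376 = 7386$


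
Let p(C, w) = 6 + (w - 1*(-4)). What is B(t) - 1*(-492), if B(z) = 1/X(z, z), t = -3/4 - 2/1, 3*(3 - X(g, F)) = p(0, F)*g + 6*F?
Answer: 357732/727 ≈ 492.07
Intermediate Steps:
p(C, w) = 10 + w (p(C, w) = 6 + (w + 4) = 6 + (4 + w) = 10 + w)
X(g, F) = 3 - 2*F - g*(10 + F)/3 (X(g, F) = 3 - ((10 + F)*g + 6*F)/3 = 3 - (g*(10 + F) + 6*F)/3 = 3 - (6*F + g*(10 + F))/3 = 3 + (-2*F - g*(10 + F)/3) = 3 - 2*F - g*(10 + F)/3)
t = -11/4 (t = -3*1/4 - 2*1 = -3/4 - 2 = -11/4 ≈ -2.7500)
B(z) = 1/(3 - 2*z - z*(10 + z)/3)
B(t) - 1*(-492) = -3/(-9 + (-11/4)**2 + 16*(-11/4)) - 1*(-492) = -3/(-9 + 121/16 - 44) + 492 = -3/(-727/16) + 492 = -3*(-16/727) + 492 = 48/727 + 492 = 357732/727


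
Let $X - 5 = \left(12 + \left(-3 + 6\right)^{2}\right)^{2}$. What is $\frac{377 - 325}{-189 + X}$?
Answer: $\frac{52}{257} \approx 0.20233$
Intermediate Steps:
$X = 446$ ($X = 5 + \left(12 + \left(-3 + 6\right)^{2}\right)^{2} = 5 + \left(12 + 3^{2}\right)^{2} = 5 + \left(12 + 9\right)^{2} = 5 + 21^{2} = 5 + 441 = 446$)
$\frac{377 - 325}{-189 + X} = \frac{377 - 325}{-189 + 446} = \frac{52}{257}$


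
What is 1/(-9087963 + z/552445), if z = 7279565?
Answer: -110489/1004118487994 ≈ -1.1004e-7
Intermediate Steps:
1/(-9087963 + z/552445) = 1/(-9087963 + 7279565/552445) = 1/(-9087963 + 7279565*(1/552445)) = 1/(-9087963 + 1455913/110489) = 1/(-1004118487994/110489) = -110489/1004118487994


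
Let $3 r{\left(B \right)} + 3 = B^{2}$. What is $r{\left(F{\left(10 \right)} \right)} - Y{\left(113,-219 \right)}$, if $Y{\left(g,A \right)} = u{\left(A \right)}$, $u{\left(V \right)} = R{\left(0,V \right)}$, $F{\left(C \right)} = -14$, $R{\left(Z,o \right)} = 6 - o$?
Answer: $- \frac{482}{3} \approx -160.67$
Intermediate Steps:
$u{\left(V \right)} = 6 - V$
$Y{\left(g,A \right)} = 6 - A$
$r{\left(B \right)} = -1 + \frac{B^{2}}{3}$
$r{\left(F{\left(10 \right)} \right)} - Y{\left(113,-219 \right)} = \left(-1 + \frac{\left(-14\right)^{2}}{3}\right) - \left(6 - -219\right) = \left(-1 + \frac{1}{3} \cdot 196\right) - \left(6 + 219\right) = \left(-1 + \frac{196}{3}\right) - 225 = \frac{193}{3} - 225 = - \frac{482}{3}$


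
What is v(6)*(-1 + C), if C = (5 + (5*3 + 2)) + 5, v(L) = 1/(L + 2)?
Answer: 13/4 ≈ 3.2500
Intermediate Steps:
v(L) = 1/(2 + L)
C = 27 (C = (5 + (15 + 2)) + 5 = (5 + 17) + 5 = 22 + 5 = 27)
v(6)*(-1 + C) = (-1 + 27)/(2 + 6) = 26/8 = (⅛)*26 = 13/4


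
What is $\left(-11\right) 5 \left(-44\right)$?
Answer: $2420$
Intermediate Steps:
$\left(-11\right) 5 \left(-44\right) = \left(-55\right) \left(-44\right) = 2420$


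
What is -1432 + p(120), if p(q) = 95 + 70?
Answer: -1267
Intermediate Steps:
p(q) = 165
-1432 + p(120) = -1432 + 165 = -1267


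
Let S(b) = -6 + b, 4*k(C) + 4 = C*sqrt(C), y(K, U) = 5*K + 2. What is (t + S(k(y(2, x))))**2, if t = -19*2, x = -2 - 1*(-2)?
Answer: 2133 - 540*sqrt(3) ≈ 1197.7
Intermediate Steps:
x = 0 (x = -2 + 2 = 0)
y(K, U) = 2 + 5*K
k(C) = -1 + C**(3/2)/4 (k(C) = -1 + (C*sqrt(C))/4 = -1 + C**(3/2)/4)
t = -38
(t + S(k(y(2, x))))**2 = (-38 + (-6 + (-1 + (2 + 5*2)**(3/2)/4)))**2 = (-38 + (-6 + (-1 + (2 + 10)**(3/2)/4)))**2 = (-38 + (-6 + (-1 + 12**(3/2)/4)))**2 = (-38 + (-6 + (-1 + (24*sqrt(3))/4)))**2 = (-38 + (-6 + (-1 + 6*sqrt(3))))**2 = (-38 + (-7 + 6*sqrt(3)))**2 = (-45 + 6*sqrt(3))**2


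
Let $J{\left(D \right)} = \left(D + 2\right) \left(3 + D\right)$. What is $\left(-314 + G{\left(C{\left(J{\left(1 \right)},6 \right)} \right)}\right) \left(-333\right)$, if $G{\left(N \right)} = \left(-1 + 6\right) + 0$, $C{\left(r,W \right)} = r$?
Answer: $102897$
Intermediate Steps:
$J{\left(D \right)} = \left(2 + D\right) \left(3 + D\right)$
$G{\left(N \right)} = 5$ ($G{\left(N \right)} = 5 + 0 = 5$)
$\left(-314 + G{\left(C{\left(J{\left(1 \right)},6 \right)} \right)}\right) \left(-333\right) = \left(-314 + 5\right) \left(-333\right) = \left(-309\right) \left(-333\right) = 102897$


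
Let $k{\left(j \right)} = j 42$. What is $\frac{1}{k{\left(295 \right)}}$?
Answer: $\frac{1}{12390} \approx 8.071 \cdot 10^{-5}$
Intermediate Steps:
$k{\left(j \right)} = 42 j$
$\frac{1}{k{\left(295 \right)}} = \frac{1}{42 \cdot 295} = \frac{1}{12390}$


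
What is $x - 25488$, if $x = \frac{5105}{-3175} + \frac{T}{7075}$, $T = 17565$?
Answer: $- \frac{4580163832}{179705} \approx -25487.0$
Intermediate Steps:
$x = \frac{157208}{179705}$ ($x = \frac{5105}{-3175} + \frac{17565}{7075} = 5105 \left(- \frac{1}{3175}\right) + 17565 \cdot \frac{1}{7075} = - \frac{1021}{635} + \frac{3513}{1415} = \frac{157208}{179705} \approx 0.87481$)
$x - 25488 = \frac{157208}{179705} - 25488 = - \frac{4580163832}{179705}$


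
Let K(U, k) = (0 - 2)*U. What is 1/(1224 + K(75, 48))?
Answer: 1/1074 ≈ 0.00093110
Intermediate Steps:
K(U, k) = -2*U
1/(1224 + K(75, 48)) = 1/(1224 - 2*75) = 1/(1224 - 150) = 1/1074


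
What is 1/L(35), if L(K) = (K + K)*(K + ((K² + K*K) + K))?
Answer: 1/176400 ≈ 5.6689e-6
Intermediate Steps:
L(K) = 2*K*(2*K + 2*K²) (L(K) = (2*K)*(K + ((K² + K²) + K)) = (2*K)*(K + (2*K² + K)) = (2*K)*(K + (K + 2*K²)) = (2*K)*(2*K + 2*K²) = 2*K*(2*K + 2*K²))
1/L(35) = 1/(4*35²*(1 + 35)) = 1/(4*1225*36) = 1/176400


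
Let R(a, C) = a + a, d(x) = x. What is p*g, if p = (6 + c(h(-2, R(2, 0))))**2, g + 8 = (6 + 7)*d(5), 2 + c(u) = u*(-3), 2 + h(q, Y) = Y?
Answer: 228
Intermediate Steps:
R(a, C) = 2*a
h(q, Y) = -2 + Y
c(u) = -2 - 3*u (c(u) = -2 + u*(-3) = -2 - 3*u)
g = 57 (g = -8 + (6 + 7)*5 = -8 + 13*5 = -8 + 65 = 57)
p = 4 (p = (6 + (-2 - 3*(-2 + 2*2)))**2 = (6 + (-2 - 3*(-2 + 4)))**2 = (6 + (-2 - 3*2))**2 = (6 + (-2 - 6))**2 = (6 - 8)**2 = (-2)**2 = 4)
p*g = 4*57 = 228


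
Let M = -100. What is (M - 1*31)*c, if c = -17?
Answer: 2227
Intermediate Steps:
(M - 1*31)*c = (-100 - 1*31)*(-17) = (-100 - 31)*(-17) = -131*(-17) = 2227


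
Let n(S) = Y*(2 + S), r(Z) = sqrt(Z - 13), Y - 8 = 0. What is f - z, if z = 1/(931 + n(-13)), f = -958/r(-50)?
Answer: -1/843 + 958*I*sqrt(7)/21 ≈ -0.0011862 + 120.7*I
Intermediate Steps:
Y = 8 (Y = 8 + 0 = 8)
r(Z) = sqrt(-13 + Z)
f = 958*I*sqrt(7)/21 (f = -958/sqrt(-13 - 50) = -958*(-I*sqrt(7)/21) = -(-958)*I*sqrt(7)/21 = 958*I*sqrt(7)/21 ≈ 120.7*I)
n(S) = 16 + 8*S (n(S) = 8*(2 + S) = 16 + 8*S)
z = 1/843 (z = 1/(931 + (16 + 8*(-13))) = 1/(931 + (16 - 104)) = 1/(931 - 88) = 1/843 ≈ 0.0011862)
f - z = 958*I*sqrt(7)/21 - 1*1/843 = 958*I*sqrt(7)/21 - 1/843 = -1/843 + 958*I*sqrt(7)/21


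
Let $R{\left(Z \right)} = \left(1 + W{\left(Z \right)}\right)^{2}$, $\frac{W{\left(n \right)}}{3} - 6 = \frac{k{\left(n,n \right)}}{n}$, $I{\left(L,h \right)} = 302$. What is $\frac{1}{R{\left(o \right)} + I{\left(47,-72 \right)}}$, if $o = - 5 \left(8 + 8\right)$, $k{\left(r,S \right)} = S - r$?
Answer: $\frac{1}{663} \approx 0.0015083$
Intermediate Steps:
$o = -80$ ($o = \left(-5\right) 16 = -80$)
$W{\left(n \right)} = 18$ ($W{\left(n \right)} = 18 + 3 \frac{n - n}{n} = 18 + 3 \frac{0}{n} = 18 + 3 \cdot 0 = 18 + 0 = 18$)
$R{\left(Z \right)} = 361$ ($R{\left(Z \right)} = \left(1 + 18\right)^{2} = 19^{2} = 361$)
$\frac{1}{R{\left(o \right)} + I{\left(47,-72 \right)}} = \frac{1}{361 + 302} = \frac{1}{663}$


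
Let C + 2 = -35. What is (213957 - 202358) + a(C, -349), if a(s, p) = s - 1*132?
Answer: 11430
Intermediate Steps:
C = -37 (C = -2 - 35 = -37)
a(s, p) = -132 + s (a(s, p) = s - 132 = -132 + s)
(213957 - 202358) + a(C, -349) = (213957 - 202358) + (-132 - 37) = 11599 - 169 = 11430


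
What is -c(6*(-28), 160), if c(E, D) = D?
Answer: -160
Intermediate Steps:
-c(6*(-28), 160) = -1*160 = -160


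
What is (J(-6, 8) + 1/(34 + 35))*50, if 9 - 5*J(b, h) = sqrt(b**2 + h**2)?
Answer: -640/69 ≈ -9.2754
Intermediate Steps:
J(b, h) = 9/5 - sqrt(b**2 + h**2)/5
(J(-6, 8) + 1/(34 + 35))*50 = ((9/5 - sqrt((-6)**2 + 8**2)/5) + 1/(34 + 35))*50 = ((9/5 - sqrt(36 + 64)/5) + 1/69)*50 = ((9/5 - sqrt(100)/5) + 1/69)*50 = ((9/5 - 1/5*10) + 1/69)*50 = ((9/5 - 2) + 1/69)*50 = (-1/5 + 1/69)*50 = -64/345*50 = -640/69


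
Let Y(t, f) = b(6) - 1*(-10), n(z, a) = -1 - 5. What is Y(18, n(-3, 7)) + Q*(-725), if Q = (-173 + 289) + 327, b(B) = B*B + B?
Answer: -321123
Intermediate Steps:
n(z, a) = -6
b(B) = B + B² (b(B) = B² + B = B + B²)
Q = 443 (Q = 116 + 327 = 443)
Y(t, f) = 52 (Y(t, f) = 6*(1 + 6) - 1*(-10) = 6*7 + 10 = 42 + 10 = 52)
Y(18, n(-3, 7)) + Q*(-725) = 52 + 443*(-725) = 52 - 321175 = -321123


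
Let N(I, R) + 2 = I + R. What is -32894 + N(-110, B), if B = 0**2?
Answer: -33006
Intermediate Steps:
B = 0
N(I, R) = -2 + I + R (N(I, R) = -2 + (I + R) = -2 + I + R)
-32894 + N(-110, B) = -32894 + (-2 - 110 + 0) = -32894 - 112 = -33006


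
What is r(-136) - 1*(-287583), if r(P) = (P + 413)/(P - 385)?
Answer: 149830466/521 ≈ 2.8758e+5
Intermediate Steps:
r(P) = (413 + P)/(-385 + P)
r(-136) - 1*(-287583) = (413 - 136)/(-385 - 136) - 1*(-287583) = 277/(-521) + 287583 = -1/521*277 + 287583 = -277/521 + 287583 = 149830466/521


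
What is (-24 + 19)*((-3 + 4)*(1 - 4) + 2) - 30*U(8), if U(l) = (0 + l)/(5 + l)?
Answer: -175/13 ≈ -13.462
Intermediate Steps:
U(l) = l/(5 + l)
(-24 + 19)*((-3 + 4)*(1 - 4) + 2) - 30*U(8) = (-24 + 19)*((-3 + 4)*(1 - 4) + 2) - 240/(5 + 8) = -5*(1*(-3) + 2) - 240/13 = -5*(-3 + 2) - 240/13 = -5*(-1) - 30*8/13 = 5 - 240/13 = -175/13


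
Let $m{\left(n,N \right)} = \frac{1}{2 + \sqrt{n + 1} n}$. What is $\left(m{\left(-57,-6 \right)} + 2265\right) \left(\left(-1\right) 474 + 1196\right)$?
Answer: $\frac{361 \left(4531 i + 258210 \sqrt{14}\right)}{i + 57 \sqrt{14}} \approx 1.6353 \cdot 10^{6} + 1.6926 i$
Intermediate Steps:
$m{\left(n,N \right)} = \frac{1}{2 + n \sqrt{1 + n}}$ ($m{\left(n,N \right)} = \frac{1}{2 + \sqrt{1 + n} n} = \frac{1}{2 + n \sqrt{1 + n}}$)
$\left(m{\left(-57,-6 \right)} + 2265\right) \left(\left(-1\right) 474 + 1196\right) = \left(\frac{1}{2 - 57 \sqrt{1 - 57}} + 2265\right) \left(\left(-1\right) 474 + 1196\right) = \left(\frac{1}{2 - 57 \sqrt{-56}} + 2265\right) \left(-474 + 1196\right) = \left(\frac{1}{2 - 57 \cdot 2 i \sqrt{14}} + 2265\right) 722 = \left(\frac{1}{2 - 114 i \sqrt{14}} + 2265\right) 722 = \left(2265 + \frac{1}{2 - 114 i \sqrt{14}}\right) 722 = 1635330 + \frac{722}{2 - 114 i \sqrt{14}}$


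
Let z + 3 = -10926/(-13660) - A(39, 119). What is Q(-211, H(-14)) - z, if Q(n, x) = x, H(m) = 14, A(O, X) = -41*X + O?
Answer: -32946553/6830 ≈ -4823.8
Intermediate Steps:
A(O, X) = O - 41*X
z = 33042173/6830 (z = -3 + (-10926/(-13660) - (39 - 41*119)) = -3 + (-10926*(-1/13660) - (39 - 4879)) = -3 + (5463/6830 - 1*(-4840)) = -3 + (5463/6830 + 4840) = -3 + 33062663/6830 = 33042173/6830 ≈ 4837.8)
Q(-211, H(-14)) - z = 14 - 1*33042173/6830 = 14 - 33042173/6830 = -32946553/6830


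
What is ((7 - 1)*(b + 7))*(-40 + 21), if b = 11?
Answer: -2052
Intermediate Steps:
((7 - 1)*(b + 7))*(-40 + 21) = ((7 - 1)*(11 + 7))*(-40 + 21) = (6*18)*(-19) = 108*(-19) = -2052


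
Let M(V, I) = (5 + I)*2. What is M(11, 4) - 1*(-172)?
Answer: 190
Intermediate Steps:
M(V, I) = 10 + 2*I
M(11, 4) - 1*(-172) = (10 + 2*4) - 1*(-172) = (10 + 8) + 172 = 18 + 172 = 190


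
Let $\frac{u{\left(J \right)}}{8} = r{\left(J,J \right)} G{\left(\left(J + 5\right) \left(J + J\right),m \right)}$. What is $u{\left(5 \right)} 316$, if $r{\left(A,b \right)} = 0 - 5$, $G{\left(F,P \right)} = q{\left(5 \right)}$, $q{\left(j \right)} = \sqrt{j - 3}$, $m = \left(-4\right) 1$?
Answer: $- 12640 \sqrt{2} \approx -17876.0$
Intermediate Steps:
$m = -4$
$q{\left(j \right)} = \sqrt{-3 + j}$
$G{\left(F,P \right)} = \sqrt{2}$ ($G{\left(F,P \right)} = \sqrt{-3 + 5} = \sqrt{2}$)
$r{\left(A,b \right)} = -5$ ($r{\left(A,b \right)} = 0 - 5 = -5$)
$u{\left(J \right)} = - 40 \sqrt{2}$ ($u{\left(J \right)} = 8 \left(- 5 \sqrt{2}\right) = - 40 \sqrt{2}$)
$u{\left(5 \right)} 316 = - 40 \sqrt{2} \cdot 316 = - 12640 \sqrt{2}$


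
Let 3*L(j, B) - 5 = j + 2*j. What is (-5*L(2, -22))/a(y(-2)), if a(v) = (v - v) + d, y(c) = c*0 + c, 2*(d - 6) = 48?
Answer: -11/18 ≈ -0.61111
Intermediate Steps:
L(j, B) = 5/3 + j (L(j, B) = 5/3 + (j + 2*j)/3 = 5/3 + (3*j)/3 = 5/3 + j)
d = 30 (d = 6 + (½)*48 = 6 + 24 = 30)
y(c) = c (y(c) = 0 + c = c)
a(v) = 30 (a(v) = (v - v) + 30 = 0 + 30 = 30)
(-5*L(2, -22))/a(y(-2)) = -5*(5/3 + 2)/30 = -5*11/3*(1/30) = -55/3*1/30 = -11/18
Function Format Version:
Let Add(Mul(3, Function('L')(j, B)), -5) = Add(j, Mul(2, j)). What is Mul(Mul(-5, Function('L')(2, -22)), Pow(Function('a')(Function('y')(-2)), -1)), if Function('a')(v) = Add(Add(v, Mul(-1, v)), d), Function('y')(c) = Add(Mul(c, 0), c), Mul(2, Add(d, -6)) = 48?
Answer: Rational(-11, 18) ≈ -0.61111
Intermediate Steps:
Function('L')(j, B) = Add(Rational(5, 3), j) (Function('L')(j, B) = Add(Rational(5, 3), Mul(Rational(1, 3), Add(j, Mul(2, j)))) = Add(Rational(5, 3), Mul(Rational(1, 3), Mul(3, j))) = Add(Rational(5, 3), j))
d = 30 (d = Add(6, Mul(Rational(1, 2), 48)) = Add(6, 24) = 30)
Function('y')(c) = c (Function('y')(c) = Add(0, c) = c)
Function('a')(v) = 30 (Function('a')(v) = Add(Add(v, Mul(-1, v)), 30) = Add(0, 30) = 30)
Mul(Mul(-5, Function('L')(2, -22)), Pow(Function('a')(Function('y')(-2)), -1)) = Mul(Mul(-5, Add(Rational(5, 3), 2)), Pow(30, -1)) = Mul(Mul(-5, Rational(11, 3)), Rational(1, 30)) = Mul(Rational(-55, 3), Rational(1, 30)) = Rational(-11, 18)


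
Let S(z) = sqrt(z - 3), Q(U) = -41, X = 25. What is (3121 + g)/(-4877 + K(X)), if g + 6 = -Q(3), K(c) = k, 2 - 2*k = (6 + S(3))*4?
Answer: -789/1222 ≈ -0.64566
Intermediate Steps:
S(z) = sqrt(-3 + z)
k = -11 (k = 1 - (6 + sqrt(-3 + 3))*4/2 = 1 - (6 + sqrt(0))*4/2 = 1 - (6 + 0)*4/2 = 1 - 3*4 = 1 - 1/2*24 = 1 - 12 = -11)
K(c) = -11
g = 35 (g = -6 - 1*(-41) = -6 + 41 = 35)
(3121 + g)/(-4877 + K(X)) = (3121 + 35)/(-4877 - 11) = 3156/(-4888) = 3156*(-1/4888) = -789/1222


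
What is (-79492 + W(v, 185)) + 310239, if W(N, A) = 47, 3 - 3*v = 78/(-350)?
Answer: 230794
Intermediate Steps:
v = 188/175 (v = 1 - 26/(-350) = 1 - 26*(-1)/350 = 1 - ⅓*(-39/175) = 1 + 13/175 = 188/175 ≈ 1.0743)
(-79492 + W(v, 185)) + 310239 = (-79492 + 47) + 310239 = -79445 + 310239 = 230794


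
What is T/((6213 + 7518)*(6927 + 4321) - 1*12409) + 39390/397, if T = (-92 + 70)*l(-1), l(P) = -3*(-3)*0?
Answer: 39390/397 ≈ 99.219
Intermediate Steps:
l(P) = 0 (l(P) = 9*0 = 0)
T = 0 (T = (-92 + 70)*0 = -22*0 = 0)
T/((6213 + 7518)*(6927 + 4321) - 1*12409) + 39390/397 = 0/((6213 + 7518)*(6927 + 4321) - 1*12409) + 39390/397 = 0/(13731*11248 - 12409) + 39390*(1/397) = 0/(154446288 - 12409) + 39390/397 = 0/154433879 + 39390/397 = 0*(1/154433879) + 39390/397 = 0 + 39390/397 = 39390/397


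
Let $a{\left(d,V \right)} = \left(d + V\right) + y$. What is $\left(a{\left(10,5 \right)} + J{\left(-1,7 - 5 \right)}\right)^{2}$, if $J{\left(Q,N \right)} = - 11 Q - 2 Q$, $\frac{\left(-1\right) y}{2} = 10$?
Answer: $64$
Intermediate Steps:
$y = -20$ ($y = \left(-2\right) 10 = -20$)
$J{\left(Q,N \right)} = - 13 Q$
$a{\left(d,V \right)} = -20 + V + d$ ($a{\left(d,V \right)} = \left(d + V\right) - 20 = \left(V + d\right) - 20 = -20 + V + d$)
$\left(a{\left(10,5 \right)} + J{\left(-1,7 - 5 \right)}\right)^{2} = \left(\left(-20 + 5 + 10\right) - -13\right)^{2} = \left(-5 + 13\right)^{2} = 8^{2} = 64$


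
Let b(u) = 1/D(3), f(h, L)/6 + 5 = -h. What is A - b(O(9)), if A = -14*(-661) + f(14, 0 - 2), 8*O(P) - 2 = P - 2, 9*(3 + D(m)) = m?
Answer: 73123/8 ≈ 9140.4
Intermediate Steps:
f(h, L) = -30 - 6*h (f(h, L) = -30 + 6*(-h) = -30 - 6*h)
D(m) = -3 + m/9
O(P) = P/8 (O(P) = ¼ + (P - 2)/8 = ¼ + (-2 + P)/8 = ¼ + (-¼ + P/8) = P/8)
A = 9140 (A = -14*(-661) + (-30 - 6*14) = 9254 + (-30 - 84) = 9254 - 114 = 9140)
b(u) = -3/8 (b(u) = 1/(-3 + (⅑)*3) = 1/(-3 + ⅓) = 1/(-8/3) = -3/8)
A - b(O(9)) = 9140 - 1*(-3/8) = 9140 + 3/8 = 73123/8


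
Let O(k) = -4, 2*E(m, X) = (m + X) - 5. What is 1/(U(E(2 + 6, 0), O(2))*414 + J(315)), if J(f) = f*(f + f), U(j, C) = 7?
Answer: 1/201348 ≈ 4.9665e-6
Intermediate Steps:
E(m, X) = -5/2 + X/2 + m/2 (E(m, X) = ((m + X) - 5)/2 = ((X + m) - 5)/2 = (-5 + X + m)/2 = -5/2 + X/2 + m/2)
J(f) = 2*f² (J(f) = f*(2*f) = 2*f²)
1/(U(E(2 + 6, 0), O(2))*414 + J(315)) = 1/(7*414 + 2*315²) = 1/(2898 + 2*99225) = 1/(2898 + 198450) = 1/201348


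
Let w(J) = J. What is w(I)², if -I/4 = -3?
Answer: 144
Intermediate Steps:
I = 12 (I = -4*(-3) = 12)
w(I)² = 12² = 144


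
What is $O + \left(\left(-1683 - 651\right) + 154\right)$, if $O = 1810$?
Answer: $-370$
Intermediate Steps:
$O + \left(\left(-1683 - 651\right) + 154\right) = 1810 + \left(\left(-1683 - 651\right) + 154\right) = 1810 + \left(-2334 + 154\right) = 1810 - 2180 = -370$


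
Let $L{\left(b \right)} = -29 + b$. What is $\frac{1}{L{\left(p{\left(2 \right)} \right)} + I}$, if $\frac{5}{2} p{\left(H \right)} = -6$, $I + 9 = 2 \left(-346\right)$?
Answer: $- \frac{5}{3662} \approx -0.0013654$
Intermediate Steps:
$I = -701$ ($I = -9 + 2 \left(-346\right) = -9 - 692 = -701$)
$p{\left(H \right)} = - \frac{12}{5}$ ($p{\left(H \right)} = \frac{2}{5} \left(-6\right) = - \frac{12}{5}$)
$\frac{1}{L{\left(p{\left(2 \right)} \right)} + I} = \frac{1}{\left(-29 - \frac{12}{5}\right) - 701} = \frac{1}{- \frac{157}{5} - 701} = \frac{1}{- \frac{3662}{5}} = - \frac{5}{3662}$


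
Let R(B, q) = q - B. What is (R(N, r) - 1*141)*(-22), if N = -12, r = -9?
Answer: 3036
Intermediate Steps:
(R(N, r) - 1*141)*(-22) = ((-9 - 1*(-12)) - 1*141)*(-22) = ((-9 + 12) - 141)*(-22) = (3 - 141)*(-22) = -138*(-22) = 3036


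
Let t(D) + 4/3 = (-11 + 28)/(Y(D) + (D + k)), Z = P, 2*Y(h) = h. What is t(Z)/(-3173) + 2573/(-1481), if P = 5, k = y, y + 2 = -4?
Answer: -8178939/4699213 ≈ -1.7405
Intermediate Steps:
y = -6 (y = -2 - 4 = -6)
k = -6
Y(h) = h/2
Z = 5
t(D) = -4/3 + 17/(-6 + 3*D/2) (t(D) = -4/3 + (-11 + 28)/(D/2 + (D - 6)) = -4/3 + 17/(D/2 + (-6 + D)) = -4/3 + 17/(-6 + 3*D/2))
t(Z)/(-3173) + 2573/(-1481) = (2*(25 - 2*5)/(3*(-4 + 5)))/(-3173) + 2573/(-1481) = ((⅔)*(25 - 10)/1)*(-1/3173) + 2573*(-1/1481) = ((⅔)*1*15)*(-1/3173) - 2573/1481 = 10*(-1/3173) - 2573/1481 = -10/3173 - 2573/1481 = -8178939/4699213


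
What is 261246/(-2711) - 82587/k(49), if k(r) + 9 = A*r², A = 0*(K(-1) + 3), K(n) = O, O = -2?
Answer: 73847381/8133 ≈ 9080.0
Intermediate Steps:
K(n) = -2
A = 0 (A = 0*(-2 + 3) = 0*1 = 0)
k(r) = -9 (k(r) = -9 + 0*r² = -9 + 0 = -9)
261246/(-2711) - 82587/k(49) = 261246/(-2711) - 82587/(-9) = 261246*(-1/2711) - 82587*(-⅑) = -261246/2711 + 27529/3 = 73847381/8133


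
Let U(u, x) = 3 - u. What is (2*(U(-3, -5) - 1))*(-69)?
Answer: -690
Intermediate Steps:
(2*(U(-3, -5) - 1))*(-69) = (2*((3 - 1*(-3)) - 1))*(-69) = (2*((3 + 3) - 1))*(-69) = (2*(6 - 1))*(-69) = (2*5)*(-69) = 10*(-69) = -690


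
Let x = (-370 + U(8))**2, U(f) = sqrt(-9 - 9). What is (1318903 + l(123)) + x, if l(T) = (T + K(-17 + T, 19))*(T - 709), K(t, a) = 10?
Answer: 1377847 - 2220*I*sqrt(2) ≈ 1.3778e+6 - 3139.6*I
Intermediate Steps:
U(f) = 3*I*sqrt(2) (U(f) = sqrt(-18) = 3*I*sqrt(2))
l(T) = (-709 + T)*(10 + T) (l(T) = (T + 10)*(T - 709) = (10 + T)*(-709 + T) = (-709 + T)*(10 + T))
x = (-370 + 3*I*sqrt(2))**2 ≈ 1.3688e+5 - 3140.0*I
(1318903 + l(123)) + x = (1318903 + (-7090 + 123**2 - 699*123)) + (136882 - 2220*I*sqrt(2)) = (1318903 + (-7090 + 15129 - 85977)) + (136882 - 2220*I*sqrt(2)) = (1318903 - 77938) + (136882 - 2220*I*sqrt(2)) = 1240965 + (136882 - 2220*I*sqrt(2)) = 1377847 - 2220*I*sqrt(2)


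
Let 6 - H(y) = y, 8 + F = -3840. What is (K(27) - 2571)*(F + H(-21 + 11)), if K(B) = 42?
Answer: 9691128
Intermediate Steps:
F = -3848 (F = -8 - 3840 = -3848)
H(y) = 6 - y
(K(27) - 2571)*(F + H(-21 + 11)) = (42 - 2571)*(-3848 + (6 - (-21 + 11))) = -2529*(-3848 + (6 - 1*(-10))) = -2529*(-3848 + (6 + 10)) = -2529*(-3848 + 16) = -2529*(-3832) = 9691128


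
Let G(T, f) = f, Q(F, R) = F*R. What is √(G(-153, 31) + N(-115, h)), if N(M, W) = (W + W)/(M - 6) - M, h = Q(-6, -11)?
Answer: √17534/11 ≈ 12.038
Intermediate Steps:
h = 66 (h = -6*(-11) = 66)
N(M, W) = -M + 2*W/(-6 + M) (N(M, W) = (2*W)/(-6 + M) - M = 2*W/(-6 + M) - M = -M + 2*W/(-6 + M))
√(G(-153, 31) + N(-115, h)) = √(31 + (-1*(-115)² + 2*66 + 6*(-115))/(-6 - 115)) = √(31 + (-1*13225 + 132 - 690)/(-121)) = √(31 - (-13225 + 132 - 690)/121) = √(31 - 1/121*(-13783)) = √(31 + 1253/11) = √(1594/11) = √17534/11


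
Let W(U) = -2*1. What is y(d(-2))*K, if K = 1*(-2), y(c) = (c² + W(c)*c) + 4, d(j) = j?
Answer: -24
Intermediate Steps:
W(U) = -2
y(c) = 4 + c² - 2*c (y(c) = (c² - 2*c) + 4 = 4 + c² - 2*c)
K = -2
y(d(-2))*K = (4 + (-2)² - 2*(-2))*(-2) = (4 + 4 + 4)*(-2) = 12*(-2) = -24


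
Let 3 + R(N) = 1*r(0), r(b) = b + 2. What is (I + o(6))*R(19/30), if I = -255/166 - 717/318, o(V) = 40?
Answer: -159284/4399 ≈ -36.209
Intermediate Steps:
r(b) = 2 + b
R(N) = -1 (R(N) = -3 + 1*(2 + 0) = -3 + 1*2 = -3 + 2 = -1)
I = -16676/4399 (I = -255*1/166 - 717*1/318 = -255/166 - 239/106 = -16676/4399 ≈ -3.7909)
(I + o(6))*R(19/30) = (-16676/4399 + 40)*(-1) = (159284/4399)*(-1) = -159284/4399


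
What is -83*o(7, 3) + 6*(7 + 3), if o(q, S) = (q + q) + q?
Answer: -1683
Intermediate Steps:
o(q, S) = 3*q (o(q, S) = 2*q + q = 3*q)
-83*o(7, 3) + 6*(7 + 3) = -249*7 + 6*(7 + 3) = -83*21 + 6*10 = -1743 + 60 = -1683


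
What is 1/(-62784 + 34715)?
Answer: -1/28069 ≈ -3.5626e-5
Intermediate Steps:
1/(-62784 + 34715) = 1/(-28069) = -1/28069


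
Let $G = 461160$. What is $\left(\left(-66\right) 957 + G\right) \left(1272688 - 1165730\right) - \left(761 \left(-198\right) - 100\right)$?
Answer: $42569220862$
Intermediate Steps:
$\left(\left(-66\right) 957 + G\right) \left(1272688 - 1165730\right) - \left(761 \left(-198\right) - 100\right) = \left(\left(-66\right) 957 + 461160\right) \left(1272688 - 1165730\right) - \left(761 \left(-198\right) - 100\right) = \left(-63162 + 461160\right) 106958 - \left(-150678 - 100\right) = 397998 \cdot 106958 - -150778 = 42569070084 + 150778 = 42569220862$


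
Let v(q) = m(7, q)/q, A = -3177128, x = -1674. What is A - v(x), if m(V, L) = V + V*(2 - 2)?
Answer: -5318512265/1674 ≈ -3.1771e+6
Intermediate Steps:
m(V, L) = V (m(V, L) = V + V*0 = V + 0 = V)
v(q) = 7/q
A - v(x) = -3177128 - 7/(-1674) = -3177128 - 7*(-1)/1674 = -3177128 - 1*(-7/1674) = -3177128 + 7/1674 = -5318512265/1674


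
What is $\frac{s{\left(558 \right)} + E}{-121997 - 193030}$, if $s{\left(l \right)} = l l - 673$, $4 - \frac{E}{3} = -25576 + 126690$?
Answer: $- \frac{433}{18531} \approx -0.023366$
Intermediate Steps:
$E = -303330$ ($E = 12 - 3 \left(-25576 + 126690\right) = 12 - 303342 = -303330$)
$s{\left(l \right)} = -673 + l^{2}$ ($s{\left(l \right)} = l^{2} - 673 = -673 + l^{2}$)
$\frac{s{\left(558 \right)} + E}{-121997 - 193030} = \frac{\left(-673 + 558^{2}\right) - 303330}{-121997 - 193030} = \frac{\left(-673 + 311364\right) - 303330}{-315027} = \left(310691 - 303330\right) \left(- \frac{1}{315027}\right) = 7361 \left(- \frac{1}{315027}\right) = - \frac{433}{18531}$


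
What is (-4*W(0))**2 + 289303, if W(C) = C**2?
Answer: 289303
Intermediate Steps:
(-4*W(0))**2 + 289303 = (-4*0**2)**2 + 289303 = (-4*0)**2 + 289303 = 0**2 + 289303 = 0 + 289303 = 289303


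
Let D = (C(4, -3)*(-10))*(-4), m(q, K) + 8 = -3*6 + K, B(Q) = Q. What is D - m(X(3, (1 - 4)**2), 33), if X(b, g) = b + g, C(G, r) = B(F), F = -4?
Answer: -167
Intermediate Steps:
C(G, r) = -4
m(q, K) = -26 + K (m(q, K) = -8 + (-3*6 + K) = -8 + (-18 + K) = -26 + K)
D = -160 (D = -4*(-10)*(-4) = 40*(-4) = -160)
D - m(X(3, (1 - 4)**2), 33) = -160 - (-26 + 33) = -160 - 1*7 = -160 - 7 = -167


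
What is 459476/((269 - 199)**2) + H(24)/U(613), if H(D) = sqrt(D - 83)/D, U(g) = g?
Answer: 114869/1225 + I*sqrt(59)/14712 ≈ 93.771 + 0.0005221*I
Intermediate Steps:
H(D) = sqrt(-83 + D)/D
459476/((269 - 199)**2) + H(24)/U(613) = 459476/((269 - 199)**2) + (sqrt(-83 + 24)/24)/613 = 459476/(70**2) + (sqrt(-59)/24)*(1/613) = 459476/4900 + ((I*sqrt(59))/24)*(1/613) = 459476*(1/4900) + (I*sqrt(59)/24)*(1/613) = 114869/1225 + I*sqrt(59)/14712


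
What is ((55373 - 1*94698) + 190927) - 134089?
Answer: 17513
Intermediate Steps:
((55373 - 1*94698) + 190927) - 134089 = ((55373 - 94698) + 190927) - 134089 = (-39325 + 190927) - 134089 = 151602 - 134089 = 17513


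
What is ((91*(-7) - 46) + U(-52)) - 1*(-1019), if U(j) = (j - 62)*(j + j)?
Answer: 12192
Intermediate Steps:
U(j) = 2*j*(-62 + j) (U(j) = (-62 + j)*(2*j) = 2*j*(-62 + j))
((91*(-7) - 46) + U(-52)) - 1*(-1019) = ((91*(-7) - 46) + 2*(-52)*(-62 - 52)) - 1*(-1019) = ((-637 - 46) + 2*(-52)*(-114)) + 1019 = (-683 + 11856) + 1019 = 11173 + 1019 = 12192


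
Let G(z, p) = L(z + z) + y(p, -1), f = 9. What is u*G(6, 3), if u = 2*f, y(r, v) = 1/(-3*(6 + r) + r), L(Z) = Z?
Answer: 861/4 ≈ 215.25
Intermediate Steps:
y(r, v) = 1/(-18 - 2*r) (y(r, v) = 1/((-18 - 3*r) + r) = 1/(-18 - 2*r))
u = 18 (u = 2*9 = 18)
G(z, p) = -1/(18 + 2*p) + 2*z (G(z, p) = (z + z) - 1/(18 + 2*p) = 2*z - 1/(18 + 2*p) = -1/(18 + 2*p) + 2*z)
u*G(6, 3) = 18*((-1 + 4*6*(9 + 3))/(2*(9 + 3))) = 18*((½)*(-1 + 4*6*12)/12) = 18*((½)*(1/12)*(-1 + 288)) = 18*((½)*(1/12)*287) = 18*(287/24) = 861/4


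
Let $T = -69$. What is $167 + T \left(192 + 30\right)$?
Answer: $-15151$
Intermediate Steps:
$167 + T \left(192 + 30\right) = 167 - 69 \left(192 + 30\right) = 167 - 15318 = -15151$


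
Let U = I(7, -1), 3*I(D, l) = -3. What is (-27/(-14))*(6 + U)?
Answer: 135/14 ≈ 9.6429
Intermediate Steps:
I(D, l) = -1 (I(D, l) = (⅓)*(-3) = -1)
U = -1
(-27/(-14))*(6 + U) = (-27/(-14))*(6 - 1) = -27*(-1/14)*5 = (27/14)*5 = 135/14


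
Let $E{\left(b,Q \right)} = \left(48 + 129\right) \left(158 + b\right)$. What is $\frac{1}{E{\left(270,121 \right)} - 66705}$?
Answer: $\frac{1}{9051} \approx 0.00011049$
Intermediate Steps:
$E{\left(b,Q \right)} = 27966 + 177 b$ ($E{\left(b,Q \right)} = 177 \left(158 + b\right) = 27966 + 177 b$)
$\frac{1}{E{\left(270,121 \right)} - 66705} = \frac{1}{\left(27966 + 177 \cdot 270\right) - 66705} = \frac{1}{\left(27966 + 47790\right) - 66705} = \frac{1}{75756 - 66705} = \frac{1}{9051}$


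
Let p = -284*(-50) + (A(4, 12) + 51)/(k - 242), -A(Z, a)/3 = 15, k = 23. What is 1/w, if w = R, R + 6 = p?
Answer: 73/1036160 ≈ 7.0452e-5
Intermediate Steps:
A(Z, a) = -45 (A(Z, a) = -3*15 = -45)
p = 1036598/73 (p = -284*(-50) + (-45 + 51)/(23 - 242) = 14200 + 6/(-219) = 14200 + 6*(-1/219) = 14200 - 2/73 = 1036598/73 ≈ 14200.)
R = 1036160/73 (R = -6 + 1036598/73 = 1036160/73 ≈ 14194.)
w = 1036160/73 ≈ 14194.
1/w = 1/(1036160/73) = 73/1036160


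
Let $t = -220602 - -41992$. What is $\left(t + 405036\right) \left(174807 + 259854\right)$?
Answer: $98418551586$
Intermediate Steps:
$t = -178610$ ($t = -220602 + 41992 = -178610$)
$\left(t + 405036\right) \left(174807 + 259854\right) = \left(-178610 + 405036\right) \left(174807 + 259854\right) = 226426 \cdot 434661 = 98418551586$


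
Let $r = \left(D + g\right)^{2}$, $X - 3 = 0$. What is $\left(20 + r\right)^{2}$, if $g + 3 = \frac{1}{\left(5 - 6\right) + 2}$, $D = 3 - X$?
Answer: $576$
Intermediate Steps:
$X = 3$ ($X = 3 + 0 = 3$)
$D = 0$ ($D = 3 - 3 = 0$)
$g = -2$ ($g = -3 + \frac{1}{\left(5 - 6\right) + 2} = -3 + \frac{1}{-1 + 2} = -3 + 1^{-1} = -3 + 1 = -2$)
$r = 4$ ($r = \left(0 - 2\right)^{2} = \left(-2\right)^{2} = 4$)
$\left(20 + r\right)^{2} = \left(20 + 4\right)^{2} = 24^{2} = 576$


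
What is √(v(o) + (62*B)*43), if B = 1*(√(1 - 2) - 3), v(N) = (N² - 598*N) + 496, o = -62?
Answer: √(33418 + 2666*I) ≈ 182.95 + 7.2861*I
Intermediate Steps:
v(N) = 496 + N² - 598*N
B = -3 + I (B = 1*(√(-1) - 3) = 1*(I - 3) = 1*(-3 + I) = -3 + I ≈ -3.0 + 1.0*I)
√(v(o) + (62*B)*43) = √((496 + (-62)² - 598*(-62)) + (62*(-3 + I))*43) = √((496 + 3844 + 37076) + (-186 + 62*I)*43) = √(41416 + (-7998 + 2666*I)) = √(33418 + 2666*I)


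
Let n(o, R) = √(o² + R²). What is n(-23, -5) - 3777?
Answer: -3777 + √554 ≈ -3753.5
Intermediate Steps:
n(o, R) = √(R² + o²)
n(-23, -5) - 3777 = √((-5)² + (-23)²) - 3777 = √(25 + 529) - 3777 = √554 - 3777 = -3777 + √554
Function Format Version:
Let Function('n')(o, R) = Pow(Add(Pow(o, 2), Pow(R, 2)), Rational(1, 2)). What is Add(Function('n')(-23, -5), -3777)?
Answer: Add(-3777, Pow(554, Rational(1, 2))) ≈ -3753.5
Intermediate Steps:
Function('n')(o, R) = Pow(Add(Pow(R, 2), Pow(o, 2)), Rational(1, 2))
Add(Function('n')(-23, -5), -3777) = Add(Pow(Add(Pow(-5, 2), Pow(-23, 2)), Rational(1, 2)), -3777) = Add(Pow(Add(25, 529), Rational(1, 2)), -3777) = Add(Pow(554, Rational(1, 2)), -3777) = Add(-3777, Pow(554, Rational(1, 2)))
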